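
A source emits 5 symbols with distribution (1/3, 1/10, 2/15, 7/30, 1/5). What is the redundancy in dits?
0.0360 dits

Redundancy measures how far a source is from maximum entropy:
R = H_max - H(X)

Maximum entropy for 5 symbols: H_max = log_10(5) = 0.6990 dits
Actual entropy: H(X) = 0.6630 dits
Redundancy: R = 0.6990 - 0.6630 = 0.0360 dits

This redundancy represents potential for compression: the source could be compressed by 0.0360 dits per symbol.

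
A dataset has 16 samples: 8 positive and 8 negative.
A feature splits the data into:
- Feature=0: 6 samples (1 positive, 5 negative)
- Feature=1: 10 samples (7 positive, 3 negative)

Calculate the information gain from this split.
0.2054 bits

Information Gain = H(Y) - H(Y|Feature)

Before split:
P(positive) = 8/16 = 0.5000
H(Y) = 1.0000 bits

After split:
Feature=0: H = 0.6500 bits (weight = 6/16)
Feature=1: H = 0.8813 bits (weight = 10/16)
H(Y|Feature) = (6/16)×0.6500 + (10/16)×0.8813 = 0.7946 bits

Information Gain = 1.0000 - 0.7946 = 0.2054 bits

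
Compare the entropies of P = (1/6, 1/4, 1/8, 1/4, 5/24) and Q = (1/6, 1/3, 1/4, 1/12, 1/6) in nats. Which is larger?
P

Computing entropies in nats:
H(P) = 1.5785
H(Q) = 1.5171

Distribution P has higher entropy.

Intuition: The distribution closer to uniform (more spread out) has higher entropy.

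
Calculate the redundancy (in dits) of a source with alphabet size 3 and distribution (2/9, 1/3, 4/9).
0.0164 dits

Redundancy measures how far a source is from maximum entropy:
R = H_max - H(X)

Maximum entropy for 3 symbols: H_max = log_10(3) = 0.4771 dits
Actual entropy: H(X) = 0.4607 dits
Redundancy: R = 0.4771 - 0.4607 = 0.0164 dits

This redundancy represents potential for compression: the source could be compressed by 0.0164 dits per symbol.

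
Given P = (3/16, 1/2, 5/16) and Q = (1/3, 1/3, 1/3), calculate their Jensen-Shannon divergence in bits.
0.0273 bits

Jensen-Shannon divergence is:
JSD(P||Q) = 0.5 × D_KL(P||M) + 0.5 × D_KL(Q||M)
where M = 0.5 × (P + Q) is the mixture distribution.

M = 0.5 × (3/16, 1/2, 5/16) + 0.5 × (1/3, 1/3, 1/3) = (0.260417, 5/12, 0.322917)

D_KL(P||M) = 0.0279 bits
D_KL(Q||M) = 0.0267 bits

JSD(P||Q) = 0.5 × 0.0279 + 0.5 × 0.0267 = 0.0273 bits

Unlike KL divergence, JSD is symmetric and bounded: 0 ≤ JSD ≤ log(2).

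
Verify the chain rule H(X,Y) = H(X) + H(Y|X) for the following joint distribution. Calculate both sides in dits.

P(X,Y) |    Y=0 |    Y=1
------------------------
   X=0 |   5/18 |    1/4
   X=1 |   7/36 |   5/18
H(X,Y) = 0.5979, H(X) = 0.3004, H(Y|X) = 0.2975 (all in dits)

Chain rule: H(X,Y) = H(X) + H(Y|X)

Left side — joint entropy directly:
H(X,Y) = -Σ p(x,y) log p(x,y) = 0.5979 dits

Right side — compute H(Y|X) from the conditional distributions:
P(X) = (19/36, 17/36), so H(X) = 0.3004 dits
H(Y|X) = Σ_x P(X=x) · H(Y|X=x):
  P(Y|X=0) = (10/19, 9/19), H(Y|X=0) = 0.3004, weight P(X=0) = 19/36
  P(Y|X=1) = (7/17, 10/17), H(Y|X=1) = 0.2942, weight P(X=1) = 17/36
H(Y|X) = 0.2975 dits

H(X) + H(Y|X) = 0.3004 + 0.2975 = 0.5979 dits

Both sides equal 0.5979 dits. ✓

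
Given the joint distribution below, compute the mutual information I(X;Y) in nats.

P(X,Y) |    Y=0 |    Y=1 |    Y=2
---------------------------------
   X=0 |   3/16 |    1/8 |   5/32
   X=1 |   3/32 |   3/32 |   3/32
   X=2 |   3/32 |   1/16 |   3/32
0.0034 nats

Mutual information: I(X;Y) = H(X) + H(Y) - H(X,Y)

Marginals:
P(X) = (15/32, 9/32, 1/4), H(X) = 1.0585 nats
P(Y) = (3/8, 9/32, 11/32), H(Y) = 1.0916 nats

Joint entropy: H(X,Y) = 2.1467 nats

I(X;Y) = 1.0585 + 1.0916 - 2.1467 = 0.0034 nats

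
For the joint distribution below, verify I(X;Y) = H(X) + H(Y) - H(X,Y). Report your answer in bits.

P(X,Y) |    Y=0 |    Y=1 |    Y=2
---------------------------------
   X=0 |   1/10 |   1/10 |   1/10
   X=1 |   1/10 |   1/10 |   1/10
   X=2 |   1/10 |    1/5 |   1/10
I(X;Y) = 0.0200 bits

Mutual information has multiple equivalent forms:
- I(X;Y) = H(X) - H(X|Y)
- I(X;Y) = H(Y) - H(Y|X)
- I(X;Y) = H(X) + H(Y) - H(X,Y)

Computing all quantities:
H(X) = 1.5710, H(Y) = 1.5710, H(X,Y) = 3.1219
H(X|Y) = 1.5510, H(Y|X) = 1.5510

Verification:
H(X) - H(X|Y) = 1.5710 - 1.5510 = 0.0200
H(Y) - H(Y|X) = 1.5710 - 1.5510 = 0.0200
H(X) + H(Y) - H(X,Y) = 1.5710 + 1.5710 - 3.1219 = 0.0200

All forms give I(X;Y) = 0.0200 bits. ✓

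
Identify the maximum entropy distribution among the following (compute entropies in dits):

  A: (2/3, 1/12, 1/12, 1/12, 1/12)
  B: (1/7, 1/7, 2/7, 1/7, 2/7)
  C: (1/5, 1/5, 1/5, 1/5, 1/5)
C

For a discrete distribution over n outcomes, entropy is maximized by the uniform distribution.

Computing entropies:
H(A) = 0.4771 dits
H(B) = 0.6731 dits
H(C) = 0.6990 dits

The uniform distribution (where all probabilities equal 1/5) achieves the maximum entropy of log_10(5) = 0.6990 dits.

Distribution C has the highest entropy.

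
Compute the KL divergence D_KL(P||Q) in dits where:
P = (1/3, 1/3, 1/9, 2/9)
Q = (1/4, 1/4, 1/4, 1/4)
0.0328 dits

KL divergence: D_KL(P||Q) = Σ p(x) log(p(x)/q(x))

Computing term by term:
  x=0: 1/3 × log_10[(1/3)/(1/4)] = 1/3 × 0.1249 = 0.0416
  x=1: 1/3 × log_10[(1/3)/(1/4)] = 1/3 × 0.1249 = 0.0416
  x=2: 1/9 × log_10[(1/9)/(1/4)] = 1/9 × -0.3522 = -0.0391
  x=3: 2/9 × log_10[(2/9)/(1/4)] = 2/9 × -0.0512 = -0.0114

D_KL(P||Q) = 0.0328 dits

Note: KL divergence is always non-negative and equals 0 iff P = Q.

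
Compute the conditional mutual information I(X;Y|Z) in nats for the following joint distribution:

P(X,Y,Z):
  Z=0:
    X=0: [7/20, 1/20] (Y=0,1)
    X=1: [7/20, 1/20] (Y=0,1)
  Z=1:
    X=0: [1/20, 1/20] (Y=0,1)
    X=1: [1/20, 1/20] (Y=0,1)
0.0000 nats

Conditional mutual information: I(X;Y|Z) = H(X|Z) + H(Y|Z) - H(X,Y|Z)

H(Z) = 0.5004
H(X,Z) = 1.1935 → H(X|Z) = 0.6931
H(Y,Z) = 0.9404 → H(Y|Z) = 0.4400
H(X,Y,Z) = 1.6336 → H(X,Y|Z) = 1.1332

I(X;Y|Z) = 0.6931 + 0.4400 - 1.1332 = 0.0000 nats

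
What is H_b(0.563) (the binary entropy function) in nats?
0.6852 nats

The binary entropy function is:
H(p) = -p log(p) - (1-p) log(1-p)

H(0.563) = -0.563 × log_e(0.563) - 0.437 × log_e(0.437)
H(0.563) = 0.6852 nats

Note: Binary entropy is maximized at p=0.5 (H=1 bit) and minimized at p=0 or p=1 (H=0).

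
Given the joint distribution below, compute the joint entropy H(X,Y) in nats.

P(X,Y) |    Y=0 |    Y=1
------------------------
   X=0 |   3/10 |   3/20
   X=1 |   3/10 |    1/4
1.3535 nats

Joint entropy is H(X,Y) = -Σ_{x,y} p(x,y) log p(x,y).

Summing over all non-zero entries:
H(X,Y) = -[3/10·log_e(3/10) + 3/20·log_e(3/20) + 3/10·log_e(3/10) + 1/4·log_e(1/4)]
H(X,Y) = 1.3535 nats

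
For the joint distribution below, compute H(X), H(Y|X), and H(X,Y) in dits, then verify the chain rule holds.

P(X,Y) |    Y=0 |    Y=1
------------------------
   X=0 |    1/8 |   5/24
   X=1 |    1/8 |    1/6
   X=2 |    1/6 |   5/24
H(X,Y) = 0.7690, H(X) = 0.4749, H(Y|X) = 0.2942 (all in dits)

Chain rule: H(X,Y) = H(X) + H(Y|X)

Left side — joint entropy directly:
H(X,Y) = -Σ p(x,y) log p(x,y) = 0.7690 dits

Right side — compute H(Y|X) from the conditional distributions:
P(X) = (1/3, 7/24, 3/8), so H(X) = 0.4749 dits
H(Y|X) = Σ_x P(X=x) · H(Y|X=x):
  P(Y|X=0) = (3/8, 5/8), H(Y|X=0) = 0.2873, weight P(X=0) = 1/3
  P(Y|X=1) = (3/7, 4/7), H(Y|X=1) = 0.2966, weight P(X=1) = 7/24
  P(Y|X=2) = (4/9, 5/9), H(Y|X=2) = 0.2983, weight P(X=2) = 3/8
H(Y|X) = 0.2942 dits

H(X) + H(Y|X) = 0.4749 + 0.2942 = 0.7690 dits

Both sides equal 0.7690 dits. ✓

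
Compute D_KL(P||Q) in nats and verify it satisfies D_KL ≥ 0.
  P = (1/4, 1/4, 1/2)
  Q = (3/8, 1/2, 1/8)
0.4185 nats

KL divergence satisfies the Gibbs inequality: D_KL(P||Q) ≥ 0 for all distributions P, Q.

D_KL(P||Q) = Σ p(x) log(p(x)/q(x))
Term by term:
  x=0: 1/4 × log_e[(1/4)/(3/8)] = -0.1014
  x=1: 1/4 × log_e[(1/4)/(1/2)] = -0.1733
  x=2: 1/2 × log_e[(1/2)/(1/8)] = 0.6931
D_KL(P||Q) = 0.4185 nats

D_KL(P||Q) = 0.4185 ≥ 0 ✓

This non-negativity is a fundamental property: relative entropy cannot be negative because it measures how different Q is from P.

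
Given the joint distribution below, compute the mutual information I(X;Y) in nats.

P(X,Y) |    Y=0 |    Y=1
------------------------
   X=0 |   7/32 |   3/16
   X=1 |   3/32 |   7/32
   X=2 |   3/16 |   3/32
0.0428 nats

Mutual information: I(X;Y) = H(X) + H(Y) - H(X,Y)

Marginals:
P(X) = (13/32, 5/16, 9/32), H(X) = 1.0862 nats
P(Y) = (1/2, 1/2), H(Y) = 0.6931 nats

Joint entropy: H(X,Y) = 1.7365 nats

I(X;Y) = 1.0862 + 0.6931 - 1.7365 = 0.0428 nats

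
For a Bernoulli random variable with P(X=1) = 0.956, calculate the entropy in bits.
0.2603 bits

The binary entropy function is:
H(p) = -p log(p) - (1-p) log(1-p)

H(0.956) = -0.956 × log_2(0.956) - 0.044 × log_2(0.044)
H(0.956) = 0.2603 bits

Note: Binary entropy is maximized at p=0.5 (H=1 bit) and minimized at p=0 or p=1 (H=0).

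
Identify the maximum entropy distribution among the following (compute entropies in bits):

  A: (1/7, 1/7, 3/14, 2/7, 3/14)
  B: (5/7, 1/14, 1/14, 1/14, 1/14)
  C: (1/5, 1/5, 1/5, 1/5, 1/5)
C

For a discrete distribution over n outcomes, entropy is maximized by the uniform distribution.

Computing entropies:
H(A) = 2.2709 bits
H(B) = 1.4345 bits
H(C) = 2.3219 bits

The uniform distribution (where all probabilities equal 1/5) achieves the maximum entropy of log_2(5) = 2.3219 bits.

Distribution C has the highest entropy.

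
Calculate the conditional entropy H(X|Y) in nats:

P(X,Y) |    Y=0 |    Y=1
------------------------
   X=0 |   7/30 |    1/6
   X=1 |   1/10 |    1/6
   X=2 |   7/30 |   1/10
1.0527 nats

Using the chain rule: H(X|Y) = H(X,Y) - H(Y)

First, compute H(X,Y) = 1.7369 nats

Marginal P(Y) = (17/30, 13/30)
H(Y) = 0.6842 nats

H(X|Y) = H(X,Y) - H(Y) = 1.7369 - 0.6842 = 1.0527 nats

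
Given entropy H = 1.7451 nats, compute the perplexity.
5.7265

Perplexity is e^H (or exp(H) for natural log).

H = 1.7451 nats
Perplexity = e^1.7451 = 5.7265

Interpretation: The model's uncertainty is equivalent to choosing uniformly among 5.7 options.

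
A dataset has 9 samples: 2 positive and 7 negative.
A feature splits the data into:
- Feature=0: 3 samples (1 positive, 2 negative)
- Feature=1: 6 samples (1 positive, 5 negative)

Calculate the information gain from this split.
0.0248 bits

Information Gain = H(Y) - H(Y|Feature)

Before split:
P(positive) = 2/9 = 0.2222
H(Y) = 0.7642 bits

After split:
Feature=0: H = 0.9183 bits (weight = 3/9)
Feature=1: H = 0.6500 bits (weight = 6/9)
H(Y|Feature) = (3/9)×0.9183 + (6/9)×0.6500 = 0.7394 bits

Information Gain = 0.7642 - 0.7394 = 0.0248 bits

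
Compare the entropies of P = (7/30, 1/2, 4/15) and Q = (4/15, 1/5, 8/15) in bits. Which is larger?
P

Computing entropies in bits:
H(P) = 1.4984
H(Q) = 1.4566

Distribution P has higher entropy.

Intuition: The distribution closer to uniform (more spread out) has higher entropy.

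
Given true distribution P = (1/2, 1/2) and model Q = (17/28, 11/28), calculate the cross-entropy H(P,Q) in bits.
1.0339 bits

Cross-entropy: H(P,Q) = -Σ p(x) log q(x)

Alternatively: H(P,Q) = H(P) + D_KL(P||Q)
H(P) = 1.0000 bits
D_KL(P||Q) = 0.0339 bits

H(P,Q) = 1.0000 + 0.0339 = 1.0339 bits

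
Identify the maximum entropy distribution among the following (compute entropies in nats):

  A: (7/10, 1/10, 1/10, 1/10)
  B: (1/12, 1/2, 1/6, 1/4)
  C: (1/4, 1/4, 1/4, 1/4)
C

For a discrete distribution over n outcomes, entropy is maximized by the uniform distribution.

Computing entropies:
H(A) = 0.9404 nats
H(B) = 1.1988 nats
H(C) = 1.3863 nats

The uniform distribution (where all probabilities equal 1/4) achieves the maximum entropy of log_e(4) = 1.3863 nats.

Distribution C has the highest entropy.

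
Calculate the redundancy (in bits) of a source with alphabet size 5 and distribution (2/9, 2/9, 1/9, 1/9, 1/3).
0.1248 bits

Redundancy measures how far a source is from maximum entropy:
R = H_max - H(X)

Maximum entropy for 5 symbols: H_max = log_2(5) = 2.3219 bits
Actual entropy: H(X) = 2.1972 bits
Redundancy: R = 2.3219 - 2.1972 = 0.1248 bits

This redundancy represents potential for compression: the source could be compressed by 0.1248 bits per symbol.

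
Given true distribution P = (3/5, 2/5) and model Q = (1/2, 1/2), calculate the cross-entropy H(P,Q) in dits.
0.3010 dits

Cross-entropy: H(P,Q) = -Σ p(x) log q(x)

Alternatively: H(P,Q) = H(P) + D_KL(P||Q)
H(P) = 0.2923 dits
D_KL(P||Q) = 0.0087 dits

H(P,Q) = 0.2923 + 0.0087 = 0.3010 dits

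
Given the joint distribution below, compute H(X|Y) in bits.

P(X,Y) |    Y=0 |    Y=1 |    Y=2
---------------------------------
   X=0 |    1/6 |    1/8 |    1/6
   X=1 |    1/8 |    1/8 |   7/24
0.9708 bits

Using the chain rule: H(X|Y) = H(X,Y) - H(Y)

First, compute H(X,Y) = 2.5051 bits

Marginal P(Y) = (7/24, 1/4, 11/24)
H(Y) = 1.5343 bits

H(X|Y) = H(X,Y) - H(Y) = 2.5051 - 1.5343 = 0.9708 bits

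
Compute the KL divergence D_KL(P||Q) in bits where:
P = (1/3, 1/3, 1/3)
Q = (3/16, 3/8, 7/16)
0.0893 bits

KL divergence: D_KL(P||Q) = Σ p(x) log(p(x)/q(x))

Computing term by term:
  x=0: 1/3 × log_2[(1/3)/(3/16)] = 1/3 × 0.8301 = 0.2767
  x=1: 1/3 × log_2[(1/3)/(3/8)] = 1/3 × -0.1699 = -0.0566
  x=2: 1/3 × log_2[(1/3)/(7/16)] = 1/3 × -0.3923 = -0.1308

D_KL(P||Q) = 0.0893 bits

Note: KL divergence is always non-negative and equals 0 iff P = Q.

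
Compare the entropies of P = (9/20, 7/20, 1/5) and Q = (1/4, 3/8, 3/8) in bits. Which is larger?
Q

Computing entropies in bits:
H(P) = 1.5129
H(Q) = 1.5613

Distribution Q has higher entropy.

Intuition: The distribution closer to uniform (more spread out) has higher entropy.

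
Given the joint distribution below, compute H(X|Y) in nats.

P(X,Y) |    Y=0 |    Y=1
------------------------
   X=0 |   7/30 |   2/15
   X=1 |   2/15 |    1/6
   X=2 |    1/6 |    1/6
1.0818 nats

Using the chain rule: H(X|Y) = H(X,Y) - H(Y)

First, compute H(X,Y) = 1.7728 nats

Marginal P(Y) = (8/15, 7/15)
H(Y) = 0.6909 nats

H(X|Y) = H(X,Y) - H(Y) = 1.7728 - 0.6909 = 1.0818 nats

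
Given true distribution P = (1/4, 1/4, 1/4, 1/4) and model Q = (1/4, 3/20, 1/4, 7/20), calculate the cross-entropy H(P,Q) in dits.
0.6210 dits

Cross-entropy: H(P,Q) = -Σ p(x) log q(x)

Alternatively: H(P,Q) = H(P) + D_KL(P||Q)
H(P) = 0.6021 dits
D_KL(P||Q) = 0.0189 dits

H(P,Q) = 0.6021 + 0.0189 = 0.6210 dits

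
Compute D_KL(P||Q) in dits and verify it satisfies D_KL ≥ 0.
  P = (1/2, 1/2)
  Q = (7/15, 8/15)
0.0010 dits

KL divergence satisfies the Gibbs inequality: D_KL(P||Q) ≥ 0 for all distributions P, Q.

D_KL(P||Q) = Σ p(x) log(p(x)/q(x))
Term by term:
  x=0: 1/2 × log_10[(1/2)/(7/15)] = 0.0150
  x=1: 1/2 × log_10[(1/2)/(8/15)] = -0.0140
D_KL(P||Q) = 0.0010 dits

D_KL(P||Q) = 0.0010 ≥ 0 ✓

This non-negativity is a fundamental property: relative entropy cannot be negative because it measures how different Q is from P.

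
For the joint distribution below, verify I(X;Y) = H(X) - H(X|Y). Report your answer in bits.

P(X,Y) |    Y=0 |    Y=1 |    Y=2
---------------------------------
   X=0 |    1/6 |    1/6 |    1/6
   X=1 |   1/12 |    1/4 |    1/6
I(X;Y) = 0.0325 bits

Mutual information has multiple equivalent forms:
- I(X;Y) = H(X) - H(X|Y)
- I(X;Y) = H(Y) - H(Y|X)
- I(X;Y) = H(X) + H(Y) - H(X,Y)

Computing all quantities:
H(X) = 1.0000, H(Y) = 1.5546, H(X,Y) = 2.5221
H(X|Y) = 0.9675, H(Y|X) = 1.5221

Verification:
H(X) - H(X|Y) = 1.0000 - 0.9675 = 0.0325
H(Y) - H(Y|X) = 1.5546 - 1.5221 = 0.0325
H(X) + H(Y) - H(X,Y) = 1.0000 + 1.5546 - 2.5221 = 0.0325

All forms give I(X;Y) = 0.0325 bits. ✓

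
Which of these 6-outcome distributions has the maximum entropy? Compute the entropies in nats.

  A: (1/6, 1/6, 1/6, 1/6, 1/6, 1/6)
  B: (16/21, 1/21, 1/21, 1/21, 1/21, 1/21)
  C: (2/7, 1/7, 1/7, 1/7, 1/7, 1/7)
A

For a discrete distribution over n outcomes, entropy is maximized by the uniform distribution.

Computing entropies:
H(A) = 1.7918 nats
H(B) = 0.9321 nats
H(C) = 1.7479 nats

The uniform distribution (where all probabilities equal 1/6) achieves the maximum entropy of log_e(6) = 1.7918 nats.

Distribution A has the highest entropy.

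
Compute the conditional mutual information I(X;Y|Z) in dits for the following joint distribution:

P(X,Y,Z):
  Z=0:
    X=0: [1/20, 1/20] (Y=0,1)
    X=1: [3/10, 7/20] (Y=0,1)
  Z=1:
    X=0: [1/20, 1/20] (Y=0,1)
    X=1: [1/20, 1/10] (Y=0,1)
0.0016 dits

Conditional mutual information: I(X;Y|Z) = H(X|Z) + H(Y|Z) - H(X,Y|Z)

H(Z) = 0.2442
H(X,Z) = 0.4452 → H(X|Z) = 0.2010
H(Y,Z) = 0.5423 → H(Y|Z) = 0.2981
H(X,Y,Z) = 0.7417 → H(X,Y|Z) = 0.4975

I(X;Y|Z) = 0.2010 + 0.2981 - 0.4975 = 0.0016 dits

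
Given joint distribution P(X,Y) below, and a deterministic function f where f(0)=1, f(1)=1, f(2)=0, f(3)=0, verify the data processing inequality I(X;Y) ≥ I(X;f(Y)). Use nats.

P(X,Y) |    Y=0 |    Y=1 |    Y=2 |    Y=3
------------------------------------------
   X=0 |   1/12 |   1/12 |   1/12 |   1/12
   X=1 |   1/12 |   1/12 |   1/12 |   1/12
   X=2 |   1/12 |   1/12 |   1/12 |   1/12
I(X;Y) = 0.0000, I(X;f(Y)) = 0.0000, inequality holds: 0.0000 ≥ 0.0000

Data Processing Inequality: For any Markov chain X → Y → Z, we have I(X;Y) ≥ I(X;Z).

Here Z = f(Y) is a deterministic function of Y, forming X → Y → Z.

Original I(X;Y) = 0.0000 nats

After applying f:
P(X,Z) where Z=f(Y):
- P(X,Z=0) = P(X,Y=2) + P(X,Y=3)
- P(X,Z=1) = P(X,Y=0) + P(X,Y=1)

I(X;Z) = I(X;f(Y)) = 0.0000 nats

Verification: 0.0000 ≥ 0.0000 ✓

Information cannot be created by processing; the function f can only lose information about X.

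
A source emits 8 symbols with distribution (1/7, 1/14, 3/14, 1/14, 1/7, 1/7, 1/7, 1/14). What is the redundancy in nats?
0.0719 nats

Redundancy measures how far a source is from maximum entropy:
R = H_max - H(X)

Maximum entropy for 8 symbols: H_max = log_e(8) = 2.0794 nats
Actual entropy: H(X) = 2.0076 nats
Redundancy: R = 2.0794 - 2.0076 = 0.0719 nats

This redundancy represents potential for compression: the source could be compressed by 0.0719 nats per symbol.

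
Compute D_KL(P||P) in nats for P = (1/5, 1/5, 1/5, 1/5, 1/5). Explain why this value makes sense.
0.0000 nats

KL divergence satisfies the Gibbs inequality: D_KL(P||Q) ≥ 0 for all distributions P, Q.

D_KL(P||Q) = Σ p(x) log(p(x)/q(x))
Each term is p(x) × log_e(p(x)/p(x)) = p(x) × log_e(1) = 0, so the sum is 0.
D_KL(P||Q) = 0.0000 nats

When P = Q, the KL divergence is exactly 0, as there is no 'divergence' between identical distributions.

This non-negativity is a fundamental property: relative entropy cannot be negative because it measures how different Q is from P.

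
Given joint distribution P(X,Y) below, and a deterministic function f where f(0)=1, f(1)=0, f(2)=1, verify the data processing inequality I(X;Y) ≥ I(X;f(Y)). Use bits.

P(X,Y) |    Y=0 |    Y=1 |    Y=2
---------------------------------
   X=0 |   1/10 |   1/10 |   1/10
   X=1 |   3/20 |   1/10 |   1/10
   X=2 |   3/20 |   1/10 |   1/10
I(X;Y) = 0.0058, I(X;f(Y)) = 0.0016, inequality holds: 0.0058 ≥ 0.0016

Data Processing Inequality: For any Markov chain X → Y → Z, we have I(X;Y) ≥ I(X;Z).

Here Z = f(Y) is a deterministic function of Y, forming X → Y → Z.

Original I(X;Y) = 0.0058 bits

After applying f:
P(X,Z) where Z=f(Y):
- P(X,Z=0) = P(X,Y=1)
- P(X,Z=1) = P(X,Y=0) + P(X,Y=2)

I(X;Z) = I(X;f(Y)) = 0.0016 bits

Verification: 0.0058 ≥ 0.0016 ✓

Information cannot be created by processing; the function f can only lose information about X.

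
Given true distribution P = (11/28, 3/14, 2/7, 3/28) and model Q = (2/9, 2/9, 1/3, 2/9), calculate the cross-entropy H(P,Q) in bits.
2.0028 bits

Cross-entropy: H(P,Q) = -Σ p(x) log q(x)

Alternatively: H(P,Q) = H(P) + D_KL(P||Q)
H(P) = 1.8674 bits
D_KL(P||Q) = 0.1354 bits

H(P,Q) = 1.8674 + 0.1354 = 2.0028 bits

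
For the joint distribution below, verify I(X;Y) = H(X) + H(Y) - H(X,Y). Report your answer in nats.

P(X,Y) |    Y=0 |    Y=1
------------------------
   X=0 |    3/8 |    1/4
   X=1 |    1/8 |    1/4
I(X;Y) = 0.0338 nats

Mutual information has multiple equivalent forms:
- I(X;Y) = H(X) - H(X|Y)
- I(X;Y) = H(Y) - H(Y|X)
- I(X;Y) = H(X) + H(Y) - H(X,Y)

Computing all quantities:
H(X) = 0.6616, H(Y) = 0.6931, H(X,Y) = 1.3209
H(X|Y) = 0.6277, H(Y|X) = 0.6593

Verification:
H(X) - H(X|Y) = 0.6616 - 0.6277 = 0.0338
H(Y) - H(Y|X) = 0.6931 - 0.6593 = 0.0338
H(X) + H(Y) - H(X,Y) = 0.6616 + 0.6931 - 1.3209 = 0.0338

All forms give I(X;Y) = 0.0338 nats. ✓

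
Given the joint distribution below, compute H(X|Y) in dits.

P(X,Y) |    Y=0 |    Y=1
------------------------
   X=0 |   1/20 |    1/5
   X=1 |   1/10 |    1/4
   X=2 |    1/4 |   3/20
0.4372 dits

Using the chain rule: H(X|Y) = H(X,Y) - H(Y)

First, compute H(X,Y) = 0.7295 dits

Marginal P(Y) = (2/5, 3/5)
H(Y) = 0.2923 dits

H(X|Y) = H(X,Y) - H(Y) = 0.7295 - 0.2923 = 0.4372 dits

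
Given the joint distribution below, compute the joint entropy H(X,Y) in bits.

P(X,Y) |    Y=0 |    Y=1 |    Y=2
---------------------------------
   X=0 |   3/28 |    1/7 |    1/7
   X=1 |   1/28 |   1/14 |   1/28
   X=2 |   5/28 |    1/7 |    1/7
3.0086 bits

Joint entropy is H(X,Y) = -Σ_{x,y} p(x,y) log p(x,y).

Summing over all non-zero entries:
H(X,Y) = -[3/28·log_2(3/28) + 1/7·log_2(1/7) + 1/7·log_2(1/7) + 1/28·log_2(1/28) + 1/14·log_2(1/14) + 1/28·log_2(1/28) + 5/28·log_2(5/28) + 1/7·log_2(1/7) + 1/7·log_2(1/7)]
H(X,Y) = 3.0086 bits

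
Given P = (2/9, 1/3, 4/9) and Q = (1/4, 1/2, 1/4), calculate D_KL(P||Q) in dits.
0.0410 dits

KL divergence: D_KL(P||Q) = Σ p(x) log(p(x)/q(x))

Computing term by term:
  x=0: 2/9 × log_10[(2/9)/(1/4)] = 2/9 × -0.0512 = -0.0114
  x=1: 1/3 × log_10[(1/3)/(1/2)] = 1/3 × -0.1761 = -0.0587
  x=2: 4/9 × log_10[(4/9)/(1/4)] = 4/9 × 0.2499 = 0.1111

D_KL(P||Q) = 0.0410 dits

Note: KL divergence is always non-negative and equals 0 iff P = Q.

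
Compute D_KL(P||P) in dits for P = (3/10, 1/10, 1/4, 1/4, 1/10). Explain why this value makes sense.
0.0000 dits

KL divergence satisfies the Gibbs inequality: D_KL(P||Q) ≥ 0 for all distributions P, Q.

D_KL(P||Q) = Σ p(x) log(p(x)/q(x))
Each term is p(x) × log_10(p(x)/p(x)) = p(x) × log_10(1) = 0, so the sum is 0.
D_KL(P||Q) = 0.0000 dits

When P = Q, the KL divergence is exactly 0, as there is no 'divergence' between identical distributions.

This non-negativity is a fundamental property: relative entropy cannot be negative because it measures how different Q is from P.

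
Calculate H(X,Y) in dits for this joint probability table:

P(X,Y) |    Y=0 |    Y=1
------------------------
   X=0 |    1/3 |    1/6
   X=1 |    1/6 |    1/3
0.5775 dits

Joint entropy is H(X,Y) = -Σ_{x,y} p(x,y) log p(x,y).

Summing over all non-zero entries:
H(X,Y) = -[1/3·log_10(1/3) + 1/6·log_10(1/6) + 1/6·log_10(1/6) + 1/3·log_10(1/3)]
H(X,Y) = 0.5775 dits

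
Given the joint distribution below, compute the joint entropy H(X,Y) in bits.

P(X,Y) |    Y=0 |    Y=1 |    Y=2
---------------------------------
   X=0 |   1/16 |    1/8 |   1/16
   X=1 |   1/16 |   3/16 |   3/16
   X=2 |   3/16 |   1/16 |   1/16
2.9835 bits

Joint entropy is H(X,Y) = -Σ_{x,y} p(x,y) log p(x,y).

Summing over all non-zero entries:
H(X,Y) = -[1/16·log_2(1/16) + 1/8·log_2(1/8) + 1/16·log_2(1/16) + 1/16·log_2(1/16) + 3/16·log_2(3/16) + 3/16·log_2(3/16) + 3/16·log_2(3/16) + 1/16·log_2(1/16) + 1/16·log_2(1/16)]
H(X,Y) = 2.9835 bits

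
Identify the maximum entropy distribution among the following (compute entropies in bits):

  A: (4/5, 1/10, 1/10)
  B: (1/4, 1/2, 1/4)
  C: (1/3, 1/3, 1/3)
C

For a discrete distribution over n outcomes, entropy is maximized by the uniform distribution.

Computing entropies:
H(A) = 0.9219 bits
H(B) = 1.5000 bits
H(C) = 1.5850 bits

The uniform distribution (where all probabilities equal 1/3) achieves the maximum entropy of log_2(3) = 1.5850 bits.

Distribution C has the highest entropy.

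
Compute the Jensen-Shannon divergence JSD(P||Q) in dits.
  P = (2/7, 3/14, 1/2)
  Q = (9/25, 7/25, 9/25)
0.0044 dits

Jensen-Shannon divergence is:
JSD(P||Q) = 0.5 × D_KL(P||M) + 0.5 × D_KL(Q||M)
where M = 0.5 × (P + Q) is the mixture distribution.

M = 0.5 × (2/7, 3/14, 1/2) + 0.5 × (9/25, 7/25, 9/25) = (0.322857, 0.247143, 0.43)

D_KL(P||M) = 0.0043 dits
D_KL(Q||M) = 0.0044 dits

JSD(P||Q) = 0.5 × 0.0043 + 0.5 × 0.0044 = 0.0044 dits

Unlike KL divergence, JSD is symmetric and bounded: 0 ≤ JSD ≤ log(2).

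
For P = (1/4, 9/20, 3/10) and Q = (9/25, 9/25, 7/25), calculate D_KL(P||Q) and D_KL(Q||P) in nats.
D_KL(P||Q) = 0.0300, D_KL(Q||P) = 0.0316

KL divergence is not symmetric: D_KL(P||Q) ≠ D_KL(Q||P) in general.

D_KL(P||Q) = 0.0300 nats
D_KL(Q||P) = 0.0316 nats

No, they are not equal!

This asymmetry is why KL divergence is not a true distance metric.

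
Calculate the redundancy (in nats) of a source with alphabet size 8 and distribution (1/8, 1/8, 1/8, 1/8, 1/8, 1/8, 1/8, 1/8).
0.0000 nats

Redundancy measures how far a source is from maximum entropy:
R = H_max - H(X)

Maximum entropy for 8 symbols: H_max = log_e(8) = 2.0794 nats
Actual entropy: H(X) = 2.0794 nats
Redundancy: R = 2.0794 - 2.0794 = 0.0000 nats

This redundancy represents potential for compression: the source could be compressed by 0.0000 nats per symbol.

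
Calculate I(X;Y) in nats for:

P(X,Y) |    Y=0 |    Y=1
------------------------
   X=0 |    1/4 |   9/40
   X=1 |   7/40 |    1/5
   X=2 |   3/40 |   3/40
0.0015 nats

Mutual information: I(X;Y) = H(X) + H(Y) - H(X,Y)

Marginals:
P(X) = (19/40, 3/8, 3/20), H(X) = 1.0060 nats
P(Y) = (1/2, 1/2), H(Y) = 0.6931 nats

Joint entropy: H(X,Y) = 1.6976 nats

I(X;Y) = 1.0060 + 0.6931 - 1.6976 = 0.0015 nats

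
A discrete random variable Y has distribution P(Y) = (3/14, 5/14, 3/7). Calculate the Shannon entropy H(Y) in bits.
1.5306 bits

Shannon entropy is H(X) = -Σ p(x) log p(x).

For P = (3/14, 5/14, 3/7):
H = -3/14 × log_2(3/14) -5/14 × log_2(5/14) -3/7 × log_2(3/7)
H = 1.5306 bits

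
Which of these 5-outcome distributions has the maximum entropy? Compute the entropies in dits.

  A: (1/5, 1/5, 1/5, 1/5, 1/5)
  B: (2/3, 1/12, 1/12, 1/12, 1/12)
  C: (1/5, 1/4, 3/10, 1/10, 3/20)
A

For a discrete distribution over n outcomes, entropy is maximized by the uniform distribution.

Computing entropies:
H(A) = 0.6990 dits
H(B) = 0.4771 dits
H(C) = 0.6708 dits

The uniform distribution (where all probabilities equal 1/5) achieves the maximum entropy of log_10(5) = 0.6990 dits.

Distribution A has the highest entropy.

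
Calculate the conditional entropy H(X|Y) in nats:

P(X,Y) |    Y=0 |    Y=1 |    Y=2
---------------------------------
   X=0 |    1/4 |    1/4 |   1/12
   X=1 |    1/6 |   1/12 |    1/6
0.6270 nats

Using the chain rule: H(X|Y) = H(X,Y) - H(Y)

First, compute H(X,Y) = 1.7046 nats

Marginal P(Y) = (5/12, 1/3, 1/4)
H(Y) = 1.0776 nats

H(X|Y) = H(X,Y) - H(Y) = 1.7046 - 1.0776 = 0.6270 nats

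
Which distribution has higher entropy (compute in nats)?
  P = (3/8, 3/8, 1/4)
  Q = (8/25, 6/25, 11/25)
P

Computing entropies in nats:
H(P) = 1.0822
H(Q) = 1.0684

Distribution P has higher entropy.

Intuition: The distribution closer to uniform (more spread out) has higher entropy.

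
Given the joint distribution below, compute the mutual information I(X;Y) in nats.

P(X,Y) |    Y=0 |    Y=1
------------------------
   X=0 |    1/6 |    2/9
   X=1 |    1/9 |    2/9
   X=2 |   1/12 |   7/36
0.0066 nats

Mutual information: I(X;Y) = H(X) + H(Y) - H(X,Y)

Marginals:
P(X) = (7/18, 1/3, 5/18), H(X) = 1.0893 nats
P(Y) = (13/36, 23/36), H(Y) = 0.6541 nats

Joint entropy: H(X,Y) = 1.7367 nats

I(X;Y) = 1.0893 + 0.6541 - 1.7367 = 0.0066 nats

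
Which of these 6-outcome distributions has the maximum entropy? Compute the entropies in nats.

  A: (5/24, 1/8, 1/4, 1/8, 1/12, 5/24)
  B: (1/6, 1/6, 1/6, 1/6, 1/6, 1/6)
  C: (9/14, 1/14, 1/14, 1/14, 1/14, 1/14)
B

For a discrete distribution over n outcomes, entropy is maximized by the uniform distribution.

Computing entropies:
H(A) = 1.7271 nats
H(B) = 1.7918 nats
H(C) = 1.2266 nats

The uniform distribution (where all probabilities equal 1/6) achieves the maximum entropy of log_e(6) = 1.7918 nats.

Distribution B has the highest entropy.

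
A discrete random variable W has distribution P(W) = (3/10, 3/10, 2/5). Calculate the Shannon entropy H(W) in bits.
1.5710 bits

Shannon entropy is H(X) = -Σ p(x) log p(x).

For P = (3/10, 3/10, 2/5):
H = -3/10 × log_2(3/10) -3/10 × log_2(3/10) -2/5 × log_2(2/5)
H = 1.5710 bits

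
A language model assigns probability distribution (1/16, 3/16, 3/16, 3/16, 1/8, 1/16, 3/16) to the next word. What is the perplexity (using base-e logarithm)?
6.4365

Perplexity is e^H (or exp(H) for natural log).

First, H = -Σ p log p = 1.8620 nats
Perplexity = e^1.8620 = 6.4365

Interpretation: The model's uncertainty is equivalent to choosing uniformly among 6.4 options.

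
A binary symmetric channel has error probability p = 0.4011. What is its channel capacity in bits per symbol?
0.0284 bits

For a binary symmetric channel (BSC) with error probability p:
Capacity C = 1 - H(p) bits per symbol

where H(p) = -p log₂(p) - (1-p) log₂(1-p) is the binary entropy function.

H(0.4011) = 0.9716 bits
C = 1 - 0.9716 = 0.0284 bits per symbol

This means we can reliably transmit up to 0.0284 bits of information per channel use.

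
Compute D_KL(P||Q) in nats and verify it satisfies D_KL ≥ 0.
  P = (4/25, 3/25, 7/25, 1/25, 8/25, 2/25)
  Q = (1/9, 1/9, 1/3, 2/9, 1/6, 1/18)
0.1881 nats

KL divergence satisfies the Gibbs inequality: D_KL(P||Q) ≥ 0 for all distributions P, Q.

D_KL(P||Q) = Σ p(x) log(p(x)/q(x))
Term by term:
  x=0: 4/25 × log_e[(4/25)/(1/9)] = 0.0583
  x=1: 3/25 × log_e[(3/25)/(1/9)] = 0.0092
  x=2: 7/25 × log_e[(7/25)/(1/3)] = -0.0488
  x=3: 1/25 × log_e[(1/25)/(2/9)] = -0.0686
  x=4: 8/25 × log_e[(8/25)/(1/6)] = 0.2087
  x=5: 2/25 × log_e[(2/25)/(1/18)] = 0.0292
D_KL(P||Q) = 0.1881 nats

D_KL(P||Q) = 0.1881 ≥ 0 ✓

This non-negativity is a fundamental property: relative entropy cannot be negative because it measures how different Q is from P.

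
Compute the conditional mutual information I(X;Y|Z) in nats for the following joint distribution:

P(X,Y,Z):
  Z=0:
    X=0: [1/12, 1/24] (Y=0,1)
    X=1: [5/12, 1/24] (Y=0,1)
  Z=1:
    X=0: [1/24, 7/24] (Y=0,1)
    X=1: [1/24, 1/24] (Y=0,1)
0.0452 nats

Conditional mutual information: I(X;Y|Z) = H(X|Z) + H(Y|Z) - H(X,Y|Z)

H(Z) = 0.6792
H(X,Z) = 1.1908 → H(X|Z) = 0.5116
H(Y,Z) = 1.1269 → H(Y|Z) = 0.4477
H(X,Y,Z) = 1.5933 → H(X,Y|Z) = 0.9141

I(X;Y|Z) = 0.5116 + 0.4477 - 0.9141 = 0.0452 nats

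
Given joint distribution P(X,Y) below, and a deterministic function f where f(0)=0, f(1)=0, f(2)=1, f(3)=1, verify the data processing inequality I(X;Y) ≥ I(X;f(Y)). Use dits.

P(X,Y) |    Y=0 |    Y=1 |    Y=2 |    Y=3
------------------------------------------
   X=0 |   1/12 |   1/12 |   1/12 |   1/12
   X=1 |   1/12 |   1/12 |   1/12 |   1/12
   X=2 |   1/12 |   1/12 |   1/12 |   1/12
I(X;Y) = 0.0000, I(X;f(Y)) = 0.0000, inequality holds: 0.0000 ≥ 0.0000

Data Processing Inequality: For any Markov chain X → Y → Z, we have I(X;Y) ≥ I(X;Z).

Here Z = f(Y) is a deterministic function of Y, forming X → Y → Z.

Original I(X;Y) = 0.0000 dits

After applying f:
P(X,Z) where Z=f(Y):
- P(X,Z=0) = P(X,Y=0) + P(X,Y=1)
- P(X,Z=1) = P(X,Y=2) + P(X,Y=3)

I(X;Z) = I(X;f(Y)) = 0.0000 dits

Verification: 0.0000 ≥ 0.0000 ✓

Information cannot be created by processing; the function f can only lose information about X.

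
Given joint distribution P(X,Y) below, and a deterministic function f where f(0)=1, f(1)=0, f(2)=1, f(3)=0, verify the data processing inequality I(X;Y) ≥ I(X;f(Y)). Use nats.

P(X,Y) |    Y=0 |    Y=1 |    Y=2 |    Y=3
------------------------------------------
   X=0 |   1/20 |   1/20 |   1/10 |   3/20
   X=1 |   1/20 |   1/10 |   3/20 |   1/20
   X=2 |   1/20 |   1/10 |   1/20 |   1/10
I(X;Y) = 0.0607, I(X;f(Y)) = 0.0191, inequality holds: 0.0607 ≥ 0.0191

Data Processing Inequality: For any Markov chain X → Y → Z, we have I(X;Y) ≥ I(X;Z).

Here Z = f(Y) is a deterministic function of Y, forming X → Y → Z.

Original I(X;Y) = 0.0607 nats

After applying f:
P(X,Z) where Z=f(Y):
- P(X,Z=0) = P(X,Y=1) + P(X,Y=3)
- P(X,Z=1) = P(X,Y=0) + P(X,Y=2)

I(X;Z) = I(X;f(Y)) = 0.0191 nats

Verification: 0.0607 ≥ 0.0191 ✓

Information cannot be created by processing; the function f can only lose information about X.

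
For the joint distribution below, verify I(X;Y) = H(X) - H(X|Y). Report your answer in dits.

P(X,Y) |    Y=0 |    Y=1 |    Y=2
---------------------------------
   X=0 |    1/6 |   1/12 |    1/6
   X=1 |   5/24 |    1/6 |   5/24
I(X;Y) = 0.0021 dits

Mutual information has multiple equivalent forms:
- I(X;Y) = H(X) - H(X|Y)
- I(X;Y) = H(Y) - H(Y|X)
- I(X;Y) = H(X) + H(Y) - H(X,Y)

Computing all quantities:
H(X) = 0.2950, H(Y) = 0.4700, H(X,Y) = 0.7629
H(X|Y) = 0.2929, H(Y|X) = 0.4679

Verification:
H(X) - H(X|Y) = 0.2950 - 0.2929 = 0.0021
H(Y) - H(Y|X) = 0.4700 - 0.4679 = 0.0021
H(X) + H(Y) - H(X,Y) = 0.2950 + 0.4700 - 0.7629 = 0.0021

All forms give I(X;Y) = 0.0021 dits. ✓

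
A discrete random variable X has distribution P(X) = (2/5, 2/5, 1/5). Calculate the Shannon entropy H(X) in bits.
1.5219 bits

Shannon entropy is H(X) = -Σ p(x) log p(x).

For P = (2/5, 2/5, 1/5):
H = -2/5 × log_2(2/5) -2/5 × log_2(2/5) -1/5 × log_2(1/5)
H = 1.5219 bits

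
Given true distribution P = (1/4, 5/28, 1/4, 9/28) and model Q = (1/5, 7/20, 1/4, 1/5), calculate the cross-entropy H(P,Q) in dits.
0.6313 dits

Cross-entropy: H(P,Q) = -Σ p(x) log q(x)

Alternatively: H(P,Q) = H(P) + D_KL(P||Q)
H(P) = 0.5931 dits
D_KL(P||Q) = 0.0383 dits

H(P,Q) = 0.5931 + 0.0383 = 0.6313 dits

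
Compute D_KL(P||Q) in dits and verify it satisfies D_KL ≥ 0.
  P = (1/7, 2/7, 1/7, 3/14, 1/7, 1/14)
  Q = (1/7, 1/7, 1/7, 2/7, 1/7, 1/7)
0.0377 dits

KL divergence satisfies the Gibbs inequality: D_KL(P||Q) ≥ 0 for all distributions P, Q.

D_KL(P||Q) = Σ p(x) log(p(x)/q(x))
Term by term:
  x=0: 1/7 × log_10[(1/7)/(1/7)] = 0.0000
  x=1: 2/7 × log_10[(2/7)/(1/7)] = 0.0860
  x=2: 1/7 × log_10[(1/7)/(1/7)] = 0.0000
  x=3: 3/14 × log_10[(3/14)/(2/7)] = -0.0268
  x=4: 1/7 × log_10[(1/7)/(1/7)] = 0.0000
  x=5: 1/14 × log_10[(1/14)/(1/7)] = -0.0215
D_KL(P||Q) = 0.0377 dits

D_KL(P||Q) = 0.0377 ≥ 0 ✓

This non-negativity is a fundamental property: relative entropy cannot be negative because it measures how different Q is from P.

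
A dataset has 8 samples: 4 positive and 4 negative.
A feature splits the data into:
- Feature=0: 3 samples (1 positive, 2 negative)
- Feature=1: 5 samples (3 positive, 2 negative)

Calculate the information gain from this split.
0.0488 bits

Information Gain = H(Y) - H(Y|Feature)

Before split:
P(positive) = 4/8 = 0.5000
H(Y) = 1.0000 bits

After split:
Feature=0: H = 0.9183 bits (weight = 3/8)
Feature=1: H = 0.9710 bits (weight = 5/8)
H(Y|Feature) = (3/8)×0.9183 + (5/8)×0.9710 = 0.9512 bits

Information Gain = 1.0000 - 0.9512 = 0.0488 bits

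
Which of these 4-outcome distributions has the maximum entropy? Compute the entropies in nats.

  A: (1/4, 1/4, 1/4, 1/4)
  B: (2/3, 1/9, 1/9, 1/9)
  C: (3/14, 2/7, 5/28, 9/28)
A

For a discrete distribution over n outcomes, entropy is maximized by the uniform distribution.

Computing entropies:
H(A) = 1.3863 nats
H(B) = 1.0027 nats
H(C) = 1.3605 nats

The uniform distribution (where all probabilities equal 1/4) achieves the maximum entropy of log_e(4) = 1.3863 nats.

Distribution A has the highest entropy.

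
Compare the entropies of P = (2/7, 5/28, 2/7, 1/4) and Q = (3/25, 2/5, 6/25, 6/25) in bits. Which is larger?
P

Computing entropies in bits:
H(P) = 1.9766
H(Q) = 1.8841

Distribution P has higher entropy.

Intuition: The distribution closer to uniform (more spread out) has higher entropy.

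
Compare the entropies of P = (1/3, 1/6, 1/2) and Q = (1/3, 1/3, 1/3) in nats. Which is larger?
Q

Computing entropies in nats:
H(P) = 1.0114
H(Q) = 1.0986

Distribution Q has higher entropy.

Intuition: The distribution closer to uniform (more spread out) has higher entropy.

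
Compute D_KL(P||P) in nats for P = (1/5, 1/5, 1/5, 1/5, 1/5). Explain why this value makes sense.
0.0000 nats

KL divergence satisfies the Gibbs inequality: D_KL(P||Q) ≥ 0 for all distributions P, Q.

D_KL(P||Q) = Σ p(x) log(p(x)/q(x))
Each term is p(x) × log_e(p(x)/p(x)) = p(x) × log_e(1) = 0, so the sum is 0.
D_KL(P||Q) = 0.0000 nats

When P = Q, the KL divergence is exactly 0, as there is no 'divergence' between identical distributions.

This non-negativity is a fundamental property: relative entropy cannot be negative because it measures how different Q is from P.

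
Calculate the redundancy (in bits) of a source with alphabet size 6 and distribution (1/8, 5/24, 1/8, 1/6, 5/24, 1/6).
0.0304 bits

Redundancy measures how far a source is from maximum entropy:
R = H_max - H(X)

Maximum entropy for 6 symbols: H_max = log_2(6) = 2.5850 bits
Actual entropy: H(X) = 2.5546 bits
Redundancy: R = 2.5850 - 2.5546 = 0.0304 bits

This redundancy represents potential for compression: the source could be compressed by 0.0304 bits per symbol.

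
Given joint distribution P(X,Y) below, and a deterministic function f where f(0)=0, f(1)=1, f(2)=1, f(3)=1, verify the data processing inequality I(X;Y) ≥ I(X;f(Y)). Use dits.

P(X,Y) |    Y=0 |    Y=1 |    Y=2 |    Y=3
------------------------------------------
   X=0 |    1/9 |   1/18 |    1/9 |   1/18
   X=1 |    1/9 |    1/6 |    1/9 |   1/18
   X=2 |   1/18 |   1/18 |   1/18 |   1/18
I(X;Y) = 0.0120, I(X;f(Y)) = 0.0016, inequality holds: 0.0120 ≥ 0.0016

Data Processing Inequality: For any Markov chain X → Y → Z, we have I(X;Y) ≥ I(X;Z).

Here Z = f(Y) is a deterministic function of Y, forming X → Y → Z.

Original I(X;Y) = 0.0120 dits

After applying f:
P(X,Z) where Z=f(Y):
- P(X,Z=0) = P(X,Y=0)
- P(X,Z=1) = P(X,Y=1) + P(X,Y=2) + P(X,Y=3)

I(X;Z) = I(X;f(Y)) = 0.0016 dits

Verification: 0.0120 ≥ 0.0016 ✓

Information cannot be created by processing; the function f can only lose information about X.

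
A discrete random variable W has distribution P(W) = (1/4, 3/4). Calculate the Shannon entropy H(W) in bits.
0.8113 bits

Shannon entropy is H(X) = -Σ p(x) log p(x).

For P = (1/4, 3/4):
H = -1/4 × log_2(1/4) -3/4 × log_2(3/4)
H = 0.8113 bits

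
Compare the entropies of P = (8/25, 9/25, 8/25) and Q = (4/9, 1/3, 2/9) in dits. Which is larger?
P

Computing entropies in dits:
H(P) = 0.4764
H(Q) = 0.4607

Distribution P has higher entropy.

Intuition: The distribution closer to uniform (more spread out) has higher entropy.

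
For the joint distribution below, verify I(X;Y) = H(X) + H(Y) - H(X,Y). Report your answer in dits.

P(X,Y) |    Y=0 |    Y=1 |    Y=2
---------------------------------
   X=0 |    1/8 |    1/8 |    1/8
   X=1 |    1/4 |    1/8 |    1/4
I(X;Y) = 0.0047 dits

Mutual information has multiple equivalent forms:
- I(X;Y) = H(X) - H(X|Y)
- I(X;Y) = H(Y) - H(Y|X)
- I(X;Y) = H(X) + H(Y) - H(X,Y)

Computing all quantities:
H(X) = 0.2873, H(Y) = 0.4700, H(X,Y) = 0.7526
H(X|Y) = 0.2826, H(Y|X) = 0.4653

Verification:
H(X) - H(X|Y) = 0.2873 - 0.2826 = 0.0047
H(Y) - H(Y|X) = 0.4700 - 0.4653 = 0.0047
H(X) + H(Y) - H(X,Y) = 0.2873 + 0.4700 - 0.7526 = 0.0047

All forms give I(X;Y) = 0.0047 dits. ✓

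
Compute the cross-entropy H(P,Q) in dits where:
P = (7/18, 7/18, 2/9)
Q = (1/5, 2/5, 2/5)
0.5150 dits

Cross-entropy: H(P,Q) = -Σ p(x) log q(x)

Alternatively: H(P,Q) = H(P) + D_KL(P||Q)
H(P) = 0.4642 dits
D_KL(P||Q) = 0.0508 dits

H(P,Q) = 0.4642 + 0.0508 = 0.5150 dits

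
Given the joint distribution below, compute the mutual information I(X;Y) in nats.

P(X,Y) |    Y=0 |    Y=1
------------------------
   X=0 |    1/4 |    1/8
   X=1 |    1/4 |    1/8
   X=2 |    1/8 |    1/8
0.0109 nats

Mutual information: I(X;Y) = H(X) + H(Y) - H(X,Y)

Marginals:
P(X) = (3/8, 3/8, 1/4), H(X) = 1.0822 nats
P(Y) = (5/8, 3/8), H(Y) = 0.6616 nats

Joint entropy: H(X,Y) = 1.7329 nats

I(X;Y) = 1.0822 + 0.6616 - 1.7329 = 0.0109 nats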